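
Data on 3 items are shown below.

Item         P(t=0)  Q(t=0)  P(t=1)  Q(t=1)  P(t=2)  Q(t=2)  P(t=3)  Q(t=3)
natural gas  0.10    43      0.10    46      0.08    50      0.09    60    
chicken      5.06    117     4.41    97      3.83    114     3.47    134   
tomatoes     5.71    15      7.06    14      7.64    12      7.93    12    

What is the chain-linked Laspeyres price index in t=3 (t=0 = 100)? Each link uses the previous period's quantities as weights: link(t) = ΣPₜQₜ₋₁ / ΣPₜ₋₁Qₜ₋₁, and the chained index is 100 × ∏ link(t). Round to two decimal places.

77.54

Link t=0→t=1:
ΣP(t=1)Q(t=0) = 0.10×43 + 4.41×117 + 7.06×15 = 4.3 + 515.97 + 105.9 = 626.17
ΣP(t=0)Q(t=0) = 0.10×43 + 5.06×117 + 5.71×15 = 4.3 + 592.02 + 85.65 = 681.97
link = 626.17/681.97 = 0.918178
Link t=1→t=2:
ΣP(t=2)Q(t=1) = 0.08×46 + 3.83×97 + 7.64×14 = 3.68 + 371.51 + 106.96 = 482.15
ΣP(t=1)Q(t=1) = 0.10×46 + 4.41×97 + 7.06×14 = 4.6 + 427.77 + 98.84 = 531.21
link = 482.15/531.21 = 0.907645
Link t=2→t=3:
ΣP(t=3)Q(t=2) = 0.09×50 + 3.47×114 + 7.93×12 = 4.5 + 395.58 + 95.16 = 495.24
ΣP(t=2)Q(t=2) = 0.08×50 + 3.83×114 + 7.64×12 = 4 + 436.62 + 91.68 = 532.3
link = 495.24/532.3 = 0.930378
Chained index = 100 × 0.918178 × 0.907645 × 0.930378 = 77.5358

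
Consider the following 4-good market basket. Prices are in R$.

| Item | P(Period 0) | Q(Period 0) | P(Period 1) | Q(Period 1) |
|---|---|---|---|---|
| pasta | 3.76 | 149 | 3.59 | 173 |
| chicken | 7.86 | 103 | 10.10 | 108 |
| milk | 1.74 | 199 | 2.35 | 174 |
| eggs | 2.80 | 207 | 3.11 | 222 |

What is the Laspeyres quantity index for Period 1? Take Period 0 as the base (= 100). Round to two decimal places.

105.58

Laspeyres quantity index uses base-period prices as weights.
ΣP(Period 0)·Q(Period 1) = 3.76×173 + 7.86×108 + 1.74×174 + 2.80×222 = 650.48 + 848.88 + 302.76 + 621.6 = 2423.72
ΣP(Period 0)·Q(Period 0) = 3.76×149 + 7.86×103 + 1.74×199 + 2.80×207 = 560.24 + 809.58 + 346.26 + 579.6 = 2295.68
Index = 2423.72 / 2295.68 × 100 = 105.5774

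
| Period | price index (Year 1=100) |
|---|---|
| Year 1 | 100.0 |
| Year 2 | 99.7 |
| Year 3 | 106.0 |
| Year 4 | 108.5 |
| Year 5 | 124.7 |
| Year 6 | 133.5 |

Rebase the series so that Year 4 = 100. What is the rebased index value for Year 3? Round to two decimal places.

Rebased(Year 3) = 106.0 / 108.5 × 100 = 97.6959

97.70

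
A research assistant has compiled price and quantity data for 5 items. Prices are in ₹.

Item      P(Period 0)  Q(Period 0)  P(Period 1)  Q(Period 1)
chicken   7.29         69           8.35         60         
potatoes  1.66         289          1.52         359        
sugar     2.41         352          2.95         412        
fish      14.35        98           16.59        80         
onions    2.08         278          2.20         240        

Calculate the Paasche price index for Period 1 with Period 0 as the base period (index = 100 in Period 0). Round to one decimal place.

Paasche price index uses current-period quantities as weights.
ΣP(Period 1)·Q(Period 1) = 8.35×60 + 1.52×359 + 2.95×412 + 16.59×80 + 2.20×240 = 501 + 545.68 + 1215.4 + 1327.2 + 528 = 4117.28
ΣP(Period 0)·Q(Period 1) = 7.29×60 + 1.66×359 + 2.41×412 + 14.35×80 + 2.08×240 = 437.4 + 595.94 + 992.92 + 1148 + 499.2 = 3673.46
Index = 4117.28 / 3673.46 × 100 = 112.0818

112.1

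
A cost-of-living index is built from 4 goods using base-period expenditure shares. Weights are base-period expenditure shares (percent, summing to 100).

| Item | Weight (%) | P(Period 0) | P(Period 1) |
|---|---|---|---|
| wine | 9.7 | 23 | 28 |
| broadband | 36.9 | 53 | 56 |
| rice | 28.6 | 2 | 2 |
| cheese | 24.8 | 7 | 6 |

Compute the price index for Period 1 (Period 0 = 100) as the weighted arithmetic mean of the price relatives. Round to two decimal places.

100.65

wine: 9.7 × (28/23) = 9.7 × 1.217391 = 11.8087
broadband: 36.9 × (56/53) = 36.9 × 1.056604 = 38.9887
rice: 28.6 × (2/2) = 28.6 × 1.000000 = 28.6000
cheese: 24.8 × (6/7) = 24.8 × 0.857143 = 21.2571
Index = Σ wᵢ·(p₁ᵢ/p₀ᵢ) = 11.8087 + 38.9887 + 28.6000 + 21.2571 = 100.6545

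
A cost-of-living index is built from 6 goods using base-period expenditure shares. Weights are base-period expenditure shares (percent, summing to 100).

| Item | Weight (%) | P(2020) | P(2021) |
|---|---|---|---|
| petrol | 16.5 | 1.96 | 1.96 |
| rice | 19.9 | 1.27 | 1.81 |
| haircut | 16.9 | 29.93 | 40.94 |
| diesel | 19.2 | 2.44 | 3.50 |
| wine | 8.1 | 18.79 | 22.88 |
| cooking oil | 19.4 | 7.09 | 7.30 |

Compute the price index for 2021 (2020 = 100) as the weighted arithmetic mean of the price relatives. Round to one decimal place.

125.4

petrol: 16.5 × (1.96/1.96) = 16.5 × 1.000000 = 16.5000
rice: 19.9 × (1.81/1.27) = 19.9 × 1.425197 = 28.3614
haircut: 16.9 × (40.94/29.93) = 16.9 × 1.367858 = 23.1168
diesel: 19.2 × (3.50/2.44) = 19.2 × 1.434426 = 27.5410
wine: 8.1 × (22.88/18.79) = 8.1 × 1.217669 = 9.8631
cooking oil: 19.4 × (7.30/7.09) = 19.4 × 1.029619 = 19.9746
Index = Σ wᵢ·(p₁ᵢ/p₀ᵢ) = 16.5000 + 28.3614 + 23.1168 + 27.5410 + 9.8631 + 19.9746 = 125.3569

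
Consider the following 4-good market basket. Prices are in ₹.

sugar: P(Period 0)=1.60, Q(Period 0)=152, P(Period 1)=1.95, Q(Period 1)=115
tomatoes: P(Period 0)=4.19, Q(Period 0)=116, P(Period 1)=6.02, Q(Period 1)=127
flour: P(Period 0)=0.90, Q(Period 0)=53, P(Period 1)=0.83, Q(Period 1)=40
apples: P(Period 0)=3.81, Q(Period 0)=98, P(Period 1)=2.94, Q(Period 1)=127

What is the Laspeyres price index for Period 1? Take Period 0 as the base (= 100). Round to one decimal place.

Laspeyres price index uses base-period quantities as weights.
ΣP(Period 1)·Q(Period 0) = 1.95×152 + 6.02×116 + 0.83×53 + 2.94×98 = 296.4 + 698.32 + 43.99 + 288.12 = 1326.83
ΣP(Period 0)·Q(Period 0) = 1.60×152 + 4.19×116 + 0.90×53 + 3.81×98 = 243.2 + 486.04 + 47.7 + 373.38 = 1150.32
Index = 1326.83 / 1150.32 × 100 = 115.3444

115.3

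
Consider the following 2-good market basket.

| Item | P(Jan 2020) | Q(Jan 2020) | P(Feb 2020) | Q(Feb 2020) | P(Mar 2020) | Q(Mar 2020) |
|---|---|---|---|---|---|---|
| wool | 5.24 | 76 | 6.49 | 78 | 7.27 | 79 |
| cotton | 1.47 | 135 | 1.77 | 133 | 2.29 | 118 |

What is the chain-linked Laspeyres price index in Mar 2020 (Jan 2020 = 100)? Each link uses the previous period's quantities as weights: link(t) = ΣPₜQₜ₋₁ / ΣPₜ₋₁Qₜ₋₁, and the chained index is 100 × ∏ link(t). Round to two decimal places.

144.22

Link Jan 2020→Feb 2020:
ΣP(Feb 2020)Q(Jan 2020) = 6.49×76 + 1.77×135 = 493.24 + 238.95 = 732.19
ΣP(Jan 2020)Q(Jan 2020) = 5.24×76 + 1.47×135 = 398.24 + 198.45 = 596.69
link = 732.19/596.69 = 1.227086
Link Feb 2020→Mar 2020:
ΣP(Mar 2020)Q(Feb 2020) = 7.27×78 + 2.29×133 = 567.06 + 304.57 = 871.63
ΣP(Feb 2020)Q(Feb 2020) = 6.49×78 + 1.77×133 = 506.22 + 235.41 = 741.63
link = 871.63/741.63 = 1.175290
Chained index = 100 × 1.227086 × 1.175290 = 144.2181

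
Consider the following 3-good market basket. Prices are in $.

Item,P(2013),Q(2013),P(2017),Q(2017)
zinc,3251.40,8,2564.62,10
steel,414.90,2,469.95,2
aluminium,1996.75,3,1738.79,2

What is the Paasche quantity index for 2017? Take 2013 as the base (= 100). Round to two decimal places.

112.71

Paasche quantity index uses current-period prices as weights.
ΣP(2017)·Q(2017) = 2564.62×10 + 469.95×2 + 1738.79×2 = 25646.2 + 939.9 + 3477.58 = 30063.68
ΣP(2017)·Q(2013) = 2564.62×8 + 469.95×2 + 1738.79×3 = 20516.96 + 939.9 + 5216.37 = 26673.23
Index = 30063.68 / 26673.23 × 100 = 112.7111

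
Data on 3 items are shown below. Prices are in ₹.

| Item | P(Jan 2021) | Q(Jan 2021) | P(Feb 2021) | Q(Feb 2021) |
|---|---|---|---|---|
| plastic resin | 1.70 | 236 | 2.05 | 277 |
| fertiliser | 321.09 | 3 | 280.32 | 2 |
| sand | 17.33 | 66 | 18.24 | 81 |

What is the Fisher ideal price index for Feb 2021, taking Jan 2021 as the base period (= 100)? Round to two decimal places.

Laspeyres component (base-period weights):
ΣP(Feb 2021)Q(Jan 2021) = 2.05×236 + 280.32×3 + 18.24×66 = 483.8 + 840.96 + 1203.84 = 2528.6
ΣP(Jan 2021)Q(Jan 2021) = 1.70×236 + 321.09×3 + 17.33×66 = 401.2 + 963.27 + 1143.78 = 2508.25
L = 2528.6 / 2508.25 × 100 = 100.8113
Paasche component (current-period weights):
ΣP(Feb 2021)Q(Feb 2021) = 2.05×277 + 280.32×2 + 18.24×81 = 567.85 + 560.64 + 1477.44 = 2605.93
ΣP(Jan 2021)Q(Feb 2021) = 1.70×277 + 321.09×2 + 17.33×81 = 470.9 + 642.18 + 1403.73 = 2516.81
P = 2605.93 / 2516.81 × 100 = 103.5410
Fisher = √(L × P) = √(100.8113 × 103.5410) = 102.1670

102.17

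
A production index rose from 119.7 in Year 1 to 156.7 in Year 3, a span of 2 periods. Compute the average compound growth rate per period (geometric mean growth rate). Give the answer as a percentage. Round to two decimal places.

Growth factor = (156.7/119.7)^(1/2) = (1.309106)^(1/2) = 1.144162
Growth rate = 1.144162 − 1 = 0.144162 = 14.4162%

14.42%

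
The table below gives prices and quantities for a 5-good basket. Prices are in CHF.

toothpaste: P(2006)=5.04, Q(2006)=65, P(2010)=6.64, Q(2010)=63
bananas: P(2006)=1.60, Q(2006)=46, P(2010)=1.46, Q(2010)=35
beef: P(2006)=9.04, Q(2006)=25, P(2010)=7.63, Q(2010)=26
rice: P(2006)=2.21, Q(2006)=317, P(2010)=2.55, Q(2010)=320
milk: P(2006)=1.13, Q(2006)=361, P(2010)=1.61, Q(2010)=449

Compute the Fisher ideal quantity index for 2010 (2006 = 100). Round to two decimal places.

105.59

Laspeyres component (base-period weights):
ΣP(2006)Q(2010) = 5.04×63 + 1.60×35 + 9.04×26 + 2.21×320 + 1.13×449 = 317.52 + 56 + 235.04 + 707.2 + 507.37 = 1823.13
ΣP(2006)Q(2006) = 5.04×65 + 1.60×46 + 9.04×25 + 2.21×317 + 1.13×361 = 327.6 + 73.6 + 226 + 700.57 + 407.93 = 1735.7
L = 1823.13 / 1735.7 × 100 = 105.0372
Paasche component (current-period weights):
ΣP(2010)Q(2010) = 6.64×63 + 1.46×35 + 7.63×26 + 2.55×320 + 1.61×449 = 418.32 + 51.1 + 198.38 + 816 + 722.89 = 2206.69
ΣP(2010)Q(2006) = 6.64×65 + 1.46×46 + 7.63×25 + 2.55×317 + 1.61×361 = 431.6 + 67.16 + 190.75 + 808.35 + 581.21 = 2079.07
P = 2206.69 / 2079.07 × 100 = 106.1383
Fisher = √(L × P) = √(105.0372 × 106.1383) = 105.5863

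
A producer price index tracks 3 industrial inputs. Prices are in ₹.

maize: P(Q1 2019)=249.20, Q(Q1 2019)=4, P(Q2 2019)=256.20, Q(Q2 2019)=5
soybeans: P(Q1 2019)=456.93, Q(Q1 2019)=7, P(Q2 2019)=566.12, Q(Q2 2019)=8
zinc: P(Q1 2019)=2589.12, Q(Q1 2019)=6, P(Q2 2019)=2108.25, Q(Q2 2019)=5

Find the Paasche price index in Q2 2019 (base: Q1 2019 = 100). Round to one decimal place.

91.6

Paasche price index uses current-period quantities as weights.
ΣP(Q2 2019)·Q(Q2 2019) = 256.20×5 + 566.12×8 + 2108.25×5 = 1281 + 4528.96 + 10541.25 = 16351.21
ΣP(Q1 2019)·Q(Q2 2019) = 249.20×5 + 456.93×8 + 2589.12×5 = 1246 + 3655.44 + 12945.6 = 17847.04
Index = 16351.21 / 17847.04 × 100 = 91.6186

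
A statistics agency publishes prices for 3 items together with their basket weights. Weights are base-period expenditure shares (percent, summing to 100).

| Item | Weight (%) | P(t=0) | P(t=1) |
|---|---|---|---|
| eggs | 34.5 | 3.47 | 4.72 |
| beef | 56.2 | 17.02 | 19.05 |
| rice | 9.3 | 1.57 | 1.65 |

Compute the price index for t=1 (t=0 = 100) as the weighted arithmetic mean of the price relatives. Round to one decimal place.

119.6

eggs: 34.5 × (4.72/3.47) = 34.5 × 1.360231 = 46.9280
beef: 56.2 × (19.05/17.02) = 56.2 × 1.119271 = 62.9031
rice: 9.3 × (1.65/1.57) = 9.3 × 1.050955 = 9.7739
Index = Σ wᵢ·(p₁ᵢ/p₀ᵢ) = 46.9280 + 62.9031 + 9.7739 = 119.6049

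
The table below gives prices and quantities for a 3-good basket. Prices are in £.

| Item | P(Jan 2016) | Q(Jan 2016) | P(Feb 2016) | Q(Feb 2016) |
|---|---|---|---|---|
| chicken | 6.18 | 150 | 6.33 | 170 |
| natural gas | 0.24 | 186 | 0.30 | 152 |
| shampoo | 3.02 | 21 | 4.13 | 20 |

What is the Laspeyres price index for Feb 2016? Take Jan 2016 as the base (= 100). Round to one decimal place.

105.5

Laspeyres price index uses base-period quantities as weights.
ΣP(Feb 2016)·Q(Jan 2016) = 6.33×150 + 0.30×186 + 4.13×21 = 949.5 + 55.8 + 86.73 = 1092.03
ΣP(Jan 2016)·Q(Jan 2016) = 6.18×150 + 0.24×186 + 3.02×21 = 927 + 44.64 + 63.42 = 1035.06
Index = 1092.03 / 1035.06 × 100 = 105.5040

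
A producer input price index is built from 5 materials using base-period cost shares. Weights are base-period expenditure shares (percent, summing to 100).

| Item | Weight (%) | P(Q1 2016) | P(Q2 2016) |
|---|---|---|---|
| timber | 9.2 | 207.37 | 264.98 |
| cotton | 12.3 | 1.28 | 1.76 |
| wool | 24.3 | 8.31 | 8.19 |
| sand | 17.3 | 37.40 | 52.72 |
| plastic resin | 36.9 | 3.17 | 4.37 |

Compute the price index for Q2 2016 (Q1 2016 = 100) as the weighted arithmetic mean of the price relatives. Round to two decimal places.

127.87

timber: 9.2 × (264.98/207.37) = 9.2 × 1.277813 = 11.7559
cotton: 12.3 × (1.76/1.28) = 12.3 × 1.375000 = 16.9125
wool: 24.3 × (8.19/8.31) = 24.3 × 0.985560 = 23.9491
sand: 17.3 × (52.72/37.40) = 17.3 × 1.409626 = 24.3865
plastic resin: 36.9 × (4.37/3.17) = 36.9 × 1.378549 = 50.8685
Index = Σ wᵢ·(p₁ᵢ/p₀ᵢ) = 11.7559 + 16.9125 + 23.9491 + 24.3865 + 50.8685 = 127.8725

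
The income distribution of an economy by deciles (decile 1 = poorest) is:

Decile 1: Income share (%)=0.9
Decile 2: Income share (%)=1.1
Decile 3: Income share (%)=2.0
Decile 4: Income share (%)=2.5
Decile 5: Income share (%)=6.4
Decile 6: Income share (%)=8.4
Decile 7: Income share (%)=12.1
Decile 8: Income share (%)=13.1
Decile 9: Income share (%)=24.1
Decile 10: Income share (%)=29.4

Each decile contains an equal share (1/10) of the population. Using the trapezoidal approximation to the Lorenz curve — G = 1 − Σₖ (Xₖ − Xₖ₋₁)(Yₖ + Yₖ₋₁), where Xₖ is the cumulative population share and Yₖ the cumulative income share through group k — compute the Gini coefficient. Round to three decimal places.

0.504

Cumulative income shares Yₖ: 0.0090, 0.0200, 0.0400, 0.0650, 0.1290, 0.2130, 0.3340, 0.4650, 0.7060, 1.0000
Σ (Xₖ−Xₖ₋₁)(Yₖ+Yₖ₋₁) = (1/10)(0.0090+0.0000) + (1/10)(0.0200+0.0090) + (1/10)(0.0400+0.0200) + (1/10)(0.0650+0.0400) + (1/10)(0.1290+0.0650) + (1/10)(0.2130+0.1290) + (1/10)(0.3340+0.2130) + (1/10)(0.4650+0.3340) + (1/10)(0.7060+0.4650) + (1/10)(1.0000+0.7060)
  = 0.0009 + 0.0029 + 0.0060 + 0.0105 + 0.0194 + 0.0342 + 0.0547 + 0.0799 + 0.1171 + 0.1706 = 0.4962
G = 1 − 0.4962 = 0.5038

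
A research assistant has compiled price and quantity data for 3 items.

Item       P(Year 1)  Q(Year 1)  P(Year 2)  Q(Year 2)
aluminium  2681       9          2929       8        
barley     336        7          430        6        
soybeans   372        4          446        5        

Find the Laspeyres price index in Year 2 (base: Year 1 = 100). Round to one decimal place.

Laspeyres price index uses base-period quantities as weights.
ΣP(Year 2)·Q(Year 1) = 2929×9 + 430×7 + 446×4 = 26361 + 3010 + 1784 = 31155
ΣP(Year 1)·Q(Year 1) = 2681×9 + 336×7 + 372×4 = 24129 + 2352 + 1488 = 27969
Index = 31155 / 27969 × 100 = 111.3912

111.4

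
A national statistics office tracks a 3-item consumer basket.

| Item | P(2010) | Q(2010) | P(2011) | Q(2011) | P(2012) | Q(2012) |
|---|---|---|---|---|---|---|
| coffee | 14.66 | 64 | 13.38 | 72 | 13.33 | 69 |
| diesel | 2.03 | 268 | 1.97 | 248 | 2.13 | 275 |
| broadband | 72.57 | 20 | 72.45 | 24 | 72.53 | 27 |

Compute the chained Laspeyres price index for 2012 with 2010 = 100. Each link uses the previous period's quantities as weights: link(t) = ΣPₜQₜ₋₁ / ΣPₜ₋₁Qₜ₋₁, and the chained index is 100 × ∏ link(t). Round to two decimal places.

97.73

Link 2010→2011:
ΣP(2011)Q(2010) = 13.38×64 + 1.97×268 + 72.45×20 = 856.32 + 527.96 + 1449 = 2833.28
ΣP(2010)Q(2010) = 14.66×64 + 2.03×268 + 72.57×20 = 938.24 + 544.04 + 1451.4 = 2933.68
link = 2833.28/2933.68 = 0.965777
Link 2011→2012:
ΣP(2012)Q(2011) = 13.33×72 + 2.13×248 + 72.53×24 = 959.76 + 528.24 + 1740.72 = 3228.72
ΣP(2011)Q(2011) = 13.38×72 + 1.97×248 + 72.45×24 = 963.36 + 488.56 + 1738.8 = 3190.72
link = 3228.72/3190.72 = 1.011910
Chained index = 100 × 0.965777 × 1.011910 = 97.7279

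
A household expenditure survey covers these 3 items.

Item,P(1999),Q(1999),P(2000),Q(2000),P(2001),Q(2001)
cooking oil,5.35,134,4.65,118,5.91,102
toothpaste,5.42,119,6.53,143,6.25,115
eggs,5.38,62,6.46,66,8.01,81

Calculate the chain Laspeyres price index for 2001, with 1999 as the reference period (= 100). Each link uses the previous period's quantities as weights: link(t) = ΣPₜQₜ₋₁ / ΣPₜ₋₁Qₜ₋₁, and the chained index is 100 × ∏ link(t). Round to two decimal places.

Link 1999→2000:
ΣP(2000)Q(1999) = 4.65×134 + 6.53×119 + 6.46×62 = 623.1 + 777.07 + 400.52 = 1800.69
ΣP(1999)Q(1999) = 5.35×134 + 5.42×119 + 5.38×62 = 716.9 + 644.98 + 333.56 = 1695.44
link = 1800.69/1695.44 = 1.062078
Link 2000→2001:
ΣP(2001)Q(2000) = 5.91×118 + 6.25×143 + 8.01×66 = 697.38 + 893.75 + 528.66 = 2119.79
ΣP(2000)Q(2000) = 4.65×118 + 6.53×143 + 6.46×66 = 548.7 + 933.79 + 426.36 = 1908.85
link = 2119.79/1908.85 = 1.110506
Chained index = 100 × 1.062078 × 1.110506 = 117.9445

117.94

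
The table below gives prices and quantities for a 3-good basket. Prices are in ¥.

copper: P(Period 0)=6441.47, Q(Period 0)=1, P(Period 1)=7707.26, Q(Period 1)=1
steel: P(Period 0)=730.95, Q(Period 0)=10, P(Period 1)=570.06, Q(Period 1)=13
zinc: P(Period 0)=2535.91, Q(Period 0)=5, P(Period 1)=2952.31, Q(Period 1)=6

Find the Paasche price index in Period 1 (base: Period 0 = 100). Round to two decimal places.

105.37

Paasche price index uses current-period quantities as weights.
ΣP(Period 1)·Q(Period 1) = 7707.26×1 + 570.06×13 + 2952.31×6 = 7707.26 + 7410.78 + 17713.86 = 32831.9
ΣP(Period 0)·Q(Period 1) = 6441.47×1 + 730.95×13 + 2535.91×6 = 6441.47 + 9502.35 + 15215.46 = 31159.28
Index = 32831.9 / 31159.28 × 100 = 105.3680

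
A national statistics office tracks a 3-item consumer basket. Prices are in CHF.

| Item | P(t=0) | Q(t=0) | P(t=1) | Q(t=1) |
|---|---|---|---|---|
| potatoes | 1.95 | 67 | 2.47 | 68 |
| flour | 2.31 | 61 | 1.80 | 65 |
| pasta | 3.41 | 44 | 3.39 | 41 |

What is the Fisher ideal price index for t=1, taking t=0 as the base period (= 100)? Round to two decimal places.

Laspeyres component (base-period weights):
ΣP(t=1)Q(t=0) = 2.47×67 + 1.80×61 + 3.39×44 = 165.49 + 109.8 + 149.16 = 424.45
ΣP(t=0)Q(t=0) = 1.95×67 + 2.31×61 + 3.41×44 = 130.65 + 140.91 + 150.04 = 421.6
L = 424.45 / 421.6 × 100 = 100.6760
Paasche component (current-period weights):
ΣP(t=1)Q(t=1) = 2.47×68 + 1.80×65 + 3.39×41 = 167.96 + 117 + 138.99 = 423.95
ΣP(t=0)Q(t=1) = 1.95×68 + 2.31×65 + 3.41×41 = 132.6 + 150.15 + 139.81 = 422.56
P = 423.95 / 422.56 × 100 = 100.3289
Fisher = √(L × P) = √(100.6760 × 100.3289) = 100.5023

100.50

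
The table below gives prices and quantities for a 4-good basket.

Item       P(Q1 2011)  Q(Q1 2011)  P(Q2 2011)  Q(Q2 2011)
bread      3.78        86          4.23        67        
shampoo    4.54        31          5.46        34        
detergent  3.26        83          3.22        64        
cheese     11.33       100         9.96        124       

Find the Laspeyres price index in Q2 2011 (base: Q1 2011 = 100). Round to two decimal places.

96.09

Laspeyres price index uses base-period quantities as weights.
ΣP(Q2 2011)·Q(Q1 2011) = 4.23×86 + 5.46×31 + 3.22×83 + 9.96×100 = 363.78 + 169.26 + 267.26 + 996 = 1796.3
ΣP(Q1 2011)·Q(Q1 2011) = 3.78×86 + 4.54×31 + 3.26×83 + 11.33×100 = 325.08 + 140.74 + 270.58 + 1133 = 1869.4
Index = 1796.3 / 1869.4 × 100 = 96.0897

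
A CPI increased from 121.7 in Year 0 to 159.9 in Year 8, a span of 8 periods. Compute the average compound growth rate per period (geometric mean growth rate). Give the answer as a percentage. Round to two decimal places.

3.47%

Growth factor = (159.9/121.7)^(1/8) = (1.313887)^(1/8) = 1.034713
Growth rate = 1.034713 − 1 = 0.034713 = 3.4713%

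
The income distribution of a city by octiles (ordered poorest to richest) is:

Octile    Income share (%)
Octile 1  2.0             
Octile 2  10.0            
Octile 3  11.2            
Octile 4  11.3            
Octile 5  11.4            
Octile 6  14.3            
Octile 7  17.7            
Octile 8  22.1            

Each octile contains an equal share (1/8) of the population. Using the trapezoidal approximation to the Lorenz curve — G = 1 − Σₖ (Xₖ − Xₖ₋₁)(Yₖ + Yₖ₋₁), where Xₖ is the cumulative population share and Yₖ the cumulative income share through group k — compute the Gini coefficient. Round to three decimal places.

0.236

Cumulative income shares Yₖ: 0.0200, 0.1200, 0.2320, 0.3450, 0.4590, 0.6020, 0.7790, 1.0000
Σ (Xₖ−Xₖ₋₁)(Yₖ+Yₖ₋₁) = (1/8)(0.0200+0.0000) + (1/8)(0.1200+0.0200) + (1/8)(0.2320+0.1200) + (1/8)(0.3450+0.2320) + (1/8)(0.4590+0.3450) + (1/8)(0.6020+0.4590) + (1/8)(0.7790+0.6020) + (1/8)(1.0000+0.7790)
  = 0.0025 + 0.0175 + 0.0440 + 0.0721 + 0.1005 + 0.1326 + 0.1726 + 0.2224 = 0.7642
G = 1 − 0.7642 = 0.2358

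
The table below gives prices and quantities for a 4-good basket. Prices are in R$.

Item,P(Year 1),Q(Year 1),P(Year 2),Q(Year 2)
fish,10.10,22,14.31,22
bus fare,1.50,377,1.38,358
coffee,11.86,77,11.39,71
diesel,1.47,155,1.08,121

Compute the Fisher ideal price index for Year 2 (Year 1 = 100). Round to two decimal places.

Laspeyres component (base-period weights):
ΣP(Year 2)Q(Year 1) = 14.31×22 + 1.38×377 + 11.39×77 + 1.08×155 = 314.82 + 520.26 + 877.03 + 167.4 = 1879.51
ΣP(Year 1)Q(Year 1) = 10.10×22 + 1.50×377 + 11.86×77 + 1.47×155 = 222.2 + 565.5 + 913.22 + 227.85 = 1928.77
L = 1879.51 / 1928.77 × 100 = 97.4460
Paasche component (current-period weights):
ΣP(Year 2)Q(Year 2) = 14.31×22 + 1.38×358 + 11.39×71 + 1.08×121 = 314.82 + 494.04 + 808.69 + 130.68 = 1748.23
ΣP(Year 1)Q(Year 2) = 10.10×22 + 1.50×358 + 11.86×71 + 1.47×121 = 222.2 + 537 + 842.06 + 177.87 = 1779.13
P = 1748.23 / 1779.13 × 100 = 98.2632
Fisher = √(L × P) = √(97.4460 × 98.2632) = 97.8538

97.85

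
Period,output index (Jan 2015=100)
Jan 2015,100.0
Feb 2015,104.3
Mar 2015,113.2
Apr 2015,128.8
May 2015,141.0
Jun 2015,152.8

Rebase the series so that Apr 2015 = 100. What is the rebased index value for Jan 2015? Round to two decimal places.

Rebased(Jan 2015) = 100.0 / 128.8 × 100 = 77.6398

77.64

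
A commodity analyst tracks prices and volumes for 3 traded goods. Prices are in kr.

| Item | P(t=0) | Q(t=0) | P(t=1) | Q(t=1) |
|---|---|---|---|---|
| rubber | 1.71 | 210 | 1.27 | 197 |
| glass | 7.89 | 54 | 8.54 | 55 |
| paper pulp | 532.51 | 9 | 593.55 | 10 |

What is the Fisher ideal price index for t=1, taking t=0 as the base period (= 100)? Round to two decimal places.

Laspeyres component (base-period weights):
ΣP(t=1)Q(t=0) = 1.27×210 + 8.54×54 + 593.55×9 = 266.7 + 461.16 + 5341.95 = 6069.81
ΣP(t=0)Q(t=0) = 1.71×210 + 7.89×54 + 532.51×9 = 359.1 + 426.06 + 4792.59 = 5577.75
L = 6069.81 / 5577.75 × 100 = 108.8218
Paasche component (current-period weights):
ΣP(t=1)Q(t=1) = 1.27×197 + 8.54×55 + 593.55×10 = 250.19 + 469.7 + 5935.5 = 6655.39
ΣP(t=0)Q(t=1) = 1.71×197 + 7.89×55 + 532.51×10 = 336.87 + 433.95 + 5325.1 = 6095.92
P = 6655.39 / 6095.92 × 100 = 109.1778
Fisher = √(L × P) = √(108.8218 × 109.1778) = 108.9997

109.00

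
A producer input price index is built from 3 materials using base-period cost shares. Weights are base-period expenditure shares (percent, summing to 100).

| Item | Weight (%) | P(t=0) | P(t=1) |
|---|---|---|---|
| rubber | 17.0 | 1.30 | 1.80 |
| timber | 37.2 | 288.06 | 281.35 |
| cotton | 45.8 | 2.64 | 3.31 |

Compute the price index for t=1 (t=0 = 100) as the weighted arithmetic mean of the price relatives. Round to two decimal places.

117.30

rubber: 17.0 × (1.80/1.30) = 17.0 × 1.384615 = 23.5385
timber: 37.2 × (281.35/288.06) = 37.2 × 0.976706 = 36.3335
cotton: 45.8 × (3.31/2.64) = 45.8 × 1.253788 = 57.4235
Index = Σ wᵢ·(p₁ᵢ/p₀ᵢ) = 23.5385 + 36.3335 + 57.4235 = 117.2954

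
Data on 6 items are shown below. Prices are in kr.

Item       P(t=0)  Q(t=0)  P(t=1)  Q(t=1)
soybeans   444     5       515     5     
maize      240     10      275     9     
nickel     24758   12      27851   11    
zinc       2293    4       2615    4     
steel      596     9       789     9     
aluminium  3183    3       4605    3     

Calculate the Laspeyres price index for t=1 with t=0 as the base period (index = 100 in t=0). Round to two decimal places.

113.85

Laspeyres price index uses base-period quantities as weights.
ΣP(t=1)·Q(t=0) = 515×5 + 275×10 + 27851×12 + 2615×4 + 789×9 + 4605×3 = 2575 + 2750 + 334212 + 10460 + 7101 + 13815 = 370913
ΣP(t=0)·Q(t=0) = 444×5 + 240×10 + 24758×12 + 2293×4 + 596×9 + 3183×3 = 2220 + 2400 + 297096 + 9172 + 5364 + 9549 = 325801
Index = 370913 / 325801 × 100 = 113.8465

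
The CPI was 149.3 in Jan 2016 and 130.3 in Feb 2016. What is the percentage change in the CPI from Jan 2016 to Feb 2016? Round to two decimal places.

-12.73%

Change = (130.3 − 149.3) / 149.3 × 100
       = -19.0 / 149.3 × 100 = -12.7261%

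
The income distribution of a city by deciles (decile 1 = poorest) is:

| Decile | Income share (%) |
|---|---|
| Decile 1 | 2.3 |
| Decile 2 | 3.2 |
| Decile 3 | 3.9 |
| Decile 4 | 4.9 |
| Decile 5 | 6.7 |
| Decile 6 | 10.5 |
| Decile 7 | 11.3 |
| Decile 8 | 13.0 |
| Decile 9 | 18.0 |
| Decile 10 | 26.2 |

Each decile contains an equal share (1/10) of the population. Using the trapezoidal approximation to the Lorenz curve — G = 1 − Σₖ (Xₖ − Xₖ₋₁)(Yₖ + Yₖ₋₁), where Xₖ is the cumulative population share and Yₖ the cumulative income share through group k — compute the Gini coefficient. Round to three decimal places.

Cumulative income shares Yₖ: 0.0230, 0.0550, 0.0940, 0.1430, 0.2100, 0.3150, 0.4280, 0.5580, 0.7380, 1.0000
Σ (Xₖ−Xₖ₋₁)(Yₖ+Yₖ₋₁) = (1/10)(0.0230+0.0000) + (1/10)(0.0550+0.0230) + (1/10)(0.0940+0.0550) + (1/10)(0.1430+0.0940) + (1/10)(0.2100+0.1430) + (1/10)(0.3150+0.2100) + (1/10)(0.4280+0.3150) + (1/10)(0.5580+0.4280) + (1/10)(0.7380+0.5580) + (1/10)(1.0000+0.7380)
  = 0.0023 + 0.0078 + 0.0149 + 0.0237 + 0.0353 + 0.0525 + 0.0743 + 0.0986 + 0.1296 + 0.1738 = 0.6128
G = 1 − 0.6128 = 0.3872

0.387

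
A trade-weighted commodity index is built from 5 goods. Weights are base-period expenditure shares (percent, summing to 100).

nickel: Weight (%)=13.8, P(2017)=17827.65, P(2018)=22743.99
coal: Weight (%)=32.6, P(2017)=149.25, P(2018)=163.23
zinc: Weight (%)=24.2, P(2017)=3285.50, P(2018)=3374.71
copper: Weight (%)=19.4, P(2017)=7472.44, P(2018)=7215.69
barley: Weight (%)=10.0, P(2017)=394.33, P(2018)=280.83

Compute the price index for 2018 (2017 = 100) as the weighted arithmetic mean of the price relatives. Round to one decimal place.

104.0

nickel: 13.8 × (22743.99/17827.65) = 13.8 × 1.275771 = 17.6056
coal: 32.6 × (163.23/149.25) = 32.6 × 1.093668 = 35.6536
zinc: 24.2 × (3374.71/3285.50) = 24.2 × 1.027153 = 24.8571
copper: 19.4 × (7215.69/7472.44) = 19.4 × 0.965640 = 18.7334
barley: 10.0 × (280.83/394.33) = 10.0 × 0.712170 = 7.1217
Index = Σ wᵢ·(p₁ᵢ/p₀ᵢ) = 17.6056 + 35.6536 + 24.8571 + 18.7334 + 7.1217 = 103.9714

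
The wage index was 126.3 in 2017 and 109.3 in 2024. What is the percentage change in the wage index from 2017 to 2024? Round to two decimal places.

-13.46%

Change = (109.3 − 126.3) / 126.3 × 100
       = -17.0 / 126.3 × 100 = -13.4600%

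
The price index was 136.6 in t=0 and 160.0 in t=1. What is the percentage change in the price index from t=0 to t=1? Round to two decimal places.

Change = (160.0 − 136.6) / 136.6 × 100
       = 23.4 / 136.6 × 100 = 17.1303%

17.13%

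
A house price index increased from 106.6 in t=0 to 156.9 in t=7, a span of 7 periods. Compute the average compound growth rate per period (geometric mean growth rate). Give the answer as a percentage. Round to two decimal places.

5.68%

Growth factor = (156.9/106.6)^(1/7) = (1.471857)^(1/7) = 1.056771
Growth rate = 1.056771 − 1 = 0.056771 = 5.6771%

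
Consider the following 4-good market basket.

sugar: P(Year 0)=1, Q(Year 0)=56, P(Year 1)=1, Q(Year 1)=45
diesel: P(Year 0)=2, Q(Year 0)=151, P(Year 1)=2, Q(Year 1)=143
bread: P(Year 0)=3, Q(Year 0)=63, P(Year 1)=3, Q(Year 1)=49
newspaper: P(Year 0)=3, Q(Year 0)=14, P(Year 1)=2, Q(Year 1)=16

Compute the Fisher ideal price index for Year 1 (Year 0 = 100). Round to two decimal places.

Laspeyres component (base-period weights):
ΣP(Year 1)Q(Year 0) = 1×56 + 2×151 + 3×63 + 2×14 = 56 + 302 + 189 + 28 = 575
ΣP(Year 0)Q(Year 0) = 1×56 + 2×151 + 3×63 + 3×14 = 56 + 302 + 189 + 42 = 589
L = 575 / 589 × 100 = 97.6231
Paasche component (current-period weights):
ΣP(Year 1)Q(Year 1) = 1×45 + 2×143 + 3×49 + 2×16 = 45 + 286 + 147 + 32 = 510
ΣP(Year 0)Q(Year 1) = 1×45 + 2×143 + 3×49 + 3×16 = 45 + 286 + 147 + 48 = 526
P = 510 / 526 × 100 = 96.9582
Fisher = √(L × P) = √(97.6231 × 96.9582) = 97.2901

97.29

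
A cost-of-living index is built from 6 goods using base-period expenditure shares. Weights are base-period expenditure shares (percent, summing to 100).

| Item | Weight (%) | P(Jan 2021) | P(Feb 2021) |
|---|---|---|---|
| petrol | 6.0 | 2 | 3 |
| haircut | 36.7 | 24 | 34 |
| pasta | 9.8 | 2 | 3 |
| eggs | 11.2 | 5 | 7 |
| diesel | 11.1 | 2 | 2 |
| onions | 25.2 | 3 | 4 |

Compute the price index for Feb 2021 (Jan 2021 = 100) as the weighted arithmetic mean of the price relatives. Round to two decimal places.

136.07

petrol: 6.0 × (3/2) = 6.0 × 1.500000 = 9.0000
haircut: 36.7 × (34/24) = 36.7 × 1.416667 = 51.9917
pasta: 9.8 × (3/2) = 9.8 × 1.500000 = 14.7000
eggs: 11.2 × (7/5) = 11.2 × 1.400000 = 15.6800
diesel: 11.1 × (2/2) = 11.1 × 1.000000 = 11.1000
onions: 25.2 × (4/3) = 25.2 × 1.333333 = 33.6000
Index = Σ wᵢ·(p₁ᵢ/p₀ᵢ) = 9.0000 + 51.9917 + 14.7000 + 15.6800 + 11.1000 + 33.6000 = 136.0717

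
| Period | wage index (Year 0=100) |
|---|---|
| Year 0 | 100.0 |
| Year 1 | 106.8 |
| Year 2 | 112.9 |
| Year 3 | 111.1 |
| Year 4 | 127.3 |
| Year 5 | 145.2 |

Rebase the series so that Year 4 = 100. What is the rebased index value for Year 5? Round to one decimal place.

114.1

Rebased(Year 5) = 145.2 / 127.3 × 100 = 114.0613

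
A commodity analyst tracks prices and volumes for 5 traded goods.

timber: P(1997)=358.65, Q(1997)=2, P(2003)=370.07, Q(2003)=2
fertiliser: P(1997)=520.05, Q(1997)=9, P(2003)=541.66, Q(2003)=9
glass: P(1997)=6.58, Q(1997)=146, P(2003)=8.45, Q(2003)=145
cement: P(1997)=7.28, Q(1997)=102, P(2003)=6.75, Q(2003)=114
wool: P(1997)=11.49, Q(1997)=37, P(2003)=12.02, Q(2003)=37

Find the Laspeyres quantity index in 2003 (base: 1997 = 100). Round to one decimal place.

Laspeyres quantity index uses base-period prices as weights.
ΣP(1997)·Q(2003) = 358.65×2 + 520.05×9 + 6.58×145 + 7.28×114 + 11.49×37 = 717.3 + 4680.45 + 954.1 + 829.92 + 425.13 = 7606.9
ΣP(1997)·Q(1997) = 358.65×2 + 520.05×9 + 6.58×146 + 7.28×102 + 11.49×37 = 717.3 + 4680.45 + 960.68 + 742.56 + 425.13 = 7526.12
Index = 7606.9 / 7526.12 × 100 = 101.0733

101.1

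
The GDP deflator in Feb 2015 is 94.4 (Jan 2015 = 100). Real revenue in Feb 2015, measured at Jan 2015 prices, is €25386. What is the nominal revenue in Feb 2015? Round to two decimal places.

23964.38

Nominal = Real × (Index/100) = 25386 × (94.4/100)
        = 25386 × 0.944 = 23964.3840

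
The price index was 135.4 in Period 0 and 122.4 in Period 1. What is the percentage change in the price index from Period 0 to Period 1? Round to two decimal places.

-9.60%

Change = (122.4 − 135.4) / 135.4 × 100
       = -13.0 / 135.4 × 100 = -9.6012%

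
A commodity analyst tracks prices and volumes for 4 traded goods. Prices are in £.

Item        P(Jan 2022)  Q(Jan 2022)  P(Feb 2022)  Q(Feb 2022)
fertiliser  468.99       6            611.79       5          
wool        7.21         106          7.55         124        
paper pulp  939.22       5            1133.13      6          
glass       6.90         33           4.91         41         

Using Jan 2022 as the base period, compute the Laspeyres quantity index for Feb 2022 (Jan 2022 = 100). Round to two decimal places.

Laspeyres quantity index uses base-period prices as weights.
ΣP(Jan 2022)·Q(Feb 2022) = 468.99×5 + 7.21×124 + 939.22×6 + 6.90×41 = 2344.95 + 894.04 + 5635.32 + 282.9 = 9157.21
ΣP(Jan 2022)·Q(Jan 2022) = 468.99×6 + 7.21×106 + 939.22×5 + 6.90×33 = 2813.94 + 764.26 + 4696.1 + 227.7 = 8502
Index = 9157.21 / 8502 × 100 = 107.7065

107.71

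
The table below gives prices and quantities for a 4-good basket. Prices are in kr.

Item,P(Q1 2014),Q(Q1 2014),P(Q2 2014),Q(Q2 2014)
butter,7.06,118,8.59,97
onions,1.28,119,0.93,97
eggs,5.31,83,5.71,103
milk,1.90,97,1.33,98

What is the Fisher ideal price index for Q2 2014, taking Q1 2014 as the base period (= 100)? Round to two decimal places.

Laspeyres component (base-period weights):
ΣP(Q2 2014)Q(Q1 2014) = 8.59×118 + 0.93×119 + 5.71×83 + 1.33×97 = 1013.62 + 110.67 + 473.93 + 129.01 = 1727.23
ΣP(Q1 2014)Q(Q1 2014) = 7.06×118 + 1.28×119 + 5.31×83 + 1.90×97 = 833.08 + 152.32 + 440.73 + 184.3 = 1610.43
L = 1727.23 / 1610.43 × 100 = 107.2527
Paasche component (current-period weights):
ΣP(Q2 2014)Q(Q2 2014) = 8.59×97 + 0.93×97 + 5.71×103 + 1.33×98 = 833.23 + 90.21 + 588.13 + 130.34 = 1641.91
ΣP(Q1 2014)Q(Q2 2014) = 7.06×97 + 1.28×97 + 5.31×103 + 1.90×98 = 684.82 + 124.16 + 546.93 + 186.2 = 1542.11
P = 1641.91 / 1542.11 × 100 = 106.4717
Fisher = √(L × P) = √(107.2527 × 106.4717) = 106.8615

106.86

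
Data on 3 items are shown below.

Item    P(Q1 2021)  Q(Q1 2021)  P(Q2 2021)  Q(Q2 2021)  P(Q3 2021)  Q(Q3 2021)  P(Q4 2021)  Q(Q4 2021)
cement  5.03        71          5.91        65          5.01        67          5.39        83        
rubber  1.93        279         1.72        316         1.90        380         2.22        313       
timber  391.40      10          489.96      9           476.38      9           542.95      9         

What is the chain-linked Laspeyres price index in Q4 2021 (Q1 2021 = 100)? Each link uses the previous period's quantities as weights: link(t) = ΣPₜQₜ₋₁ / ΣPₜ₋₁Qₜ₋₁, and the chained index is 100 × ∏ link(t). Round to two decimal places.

Link Q1 2021→Q2 2021:
ΣP(Q2 2021)Q(Q1 2021) = 5.91×71 + 1.72×279 + 489.96×10 = 419.61 + 479.88 + 4899.6 = 5799.09
ΣP(Q1 2021)Q(Q1 2021) = 5.03×71 + 1.93×279 + 391.40×10 = 357.13 + 538.47 + 3914 = 4809.6
link = 5799.09/4809.6 = 1.205732
Link Q2 2021→Q3 2021:
ΣP(Q3 2021)Q(Q2 2021) = 5.01×65 + 1.90×316 + 476.38×9 = 325.65 + 600.4 + 4287.42 = 5213.47
ΣP(Q2 2021)Q(Q2 2021) = 5.91×65 + 1.72×316 + 489.96×9 = 384.15 + 543.52 + 4409.64 = 5337.31
link = 5213.47/5337.31 = 0.976797
Link Q3 2021→Q4 2021:
ΣP(Q4 2021)Q(Q3 2021) = 5.39×67 + 2.22×380 + 542.95×9 = 361.13 + 843.6 + 4886.55 = 6091.28
ΣP(Q3 2021)Q(Q3 2021) = 5.01×67 + 1.90×380 + 476.38×9 = 335.67 + 722 + 4287.42 = 5345.09
link = 6091.28/5345.09 = 1.139603
Chained index = 100 × 1.205732 × 0.976797 × 1.139603 = 134.2174

134.22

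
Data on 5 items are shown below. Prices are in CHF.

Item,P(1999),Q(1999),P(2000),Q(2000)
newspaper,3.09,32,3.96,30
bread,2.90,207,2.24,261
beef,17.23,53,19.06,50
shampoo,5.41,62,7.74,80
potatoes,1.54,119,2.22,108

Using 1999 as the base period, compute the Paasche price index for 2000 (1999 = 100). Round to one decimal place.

108.9

Paasche price index uses current-period quantities as weights.
ΣP(2000)·Q(2000) = 3.96×30 + 2.24×261 + 19.06×50 + 7.74×80 + 2.22×108 = 118.8 + 584.64 + 953 + 619.2 + 239.76 = 2515.4
ΣP(1999)·Q(2000) = 3.09×30 + 2.90×261 + 17.23×50 + 5.41×80 + 1.54×108 = 92.7 + 756.9 + 861.5 + 432.8 + 166.32 = 2310.22
Index = 2515.4 / 2310.22 × 100 = 108.8814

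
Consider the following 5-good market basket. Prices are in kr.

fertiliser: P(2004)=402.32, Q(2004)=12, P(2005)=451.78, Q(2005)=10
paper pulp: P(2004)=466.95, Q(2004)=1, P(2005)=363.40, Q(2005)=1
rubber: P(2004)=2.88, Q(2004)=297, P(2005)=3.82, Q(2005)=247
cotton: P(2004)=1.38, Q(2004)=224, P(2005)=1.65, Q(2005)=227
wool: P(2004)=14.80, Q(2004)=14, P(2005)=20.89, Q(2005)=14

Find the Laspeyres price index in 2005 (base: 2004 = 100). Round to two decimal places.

Laspeyres price index uses base-period quantities as weights.
ΣP(2005)·Q(2004) = 451.78×12 + 363.40×1 + 3.82×297 + 1.65×224 + 20.89×14 = 5421.36 + 363.4 + 1134.54 + 369.6 + 292.46 = 7581.36
ΣP(2004)·Q(2004) = 402.32×12 + 466.95×1 + 2.88×297 + 1.38×224 + 14.80×14 = 4827.84 + 466.95 + 855.36 + 309.12 + 207.2 = 6666.47
Index = 7581.36 / 6666.47 × 100 = 113.7238

113.72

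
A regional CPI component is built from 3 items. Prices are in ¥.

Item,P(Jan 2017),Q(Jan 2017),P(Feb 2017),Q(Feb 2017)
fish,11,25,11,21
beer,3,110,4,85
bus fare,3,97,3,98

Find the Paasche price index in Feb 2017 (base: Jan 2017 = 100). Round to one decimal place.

110.9

Paasche price index uses current-period quantities as weights.
ΣP(Feb 2017)·Q(Feb 2017) = 11×21 + 4×85 + 3×98 = 231 + 340 + 294 = 865
ΣP(Jan 2017)·Q(Feb 2017) = 11×21 + 3×85 + 3×98 = 231 + 255 + 294 = 780
Index = 865 / 780 × 100 = 110.8974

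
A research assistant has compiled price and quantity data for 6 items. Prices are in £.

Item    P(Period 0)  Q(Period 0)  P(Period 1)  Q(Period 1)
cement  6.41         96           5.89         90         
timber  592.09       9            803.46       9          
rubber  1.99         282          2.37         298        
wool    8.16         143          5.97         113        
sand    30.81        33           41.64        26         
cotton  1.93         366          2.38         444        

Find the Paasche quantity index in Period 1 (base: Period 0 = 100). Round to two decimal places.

97.56

Paasche quantity index uses current-period prices as weights.
ΣP(Period 1)·Q(Period 1) = 5.89×90 + 803.46×9 + 2.37×298 + 5.97×113 + 41.64×26 + 2.38×444 = 530.1 + 7231.14 + 706.26 + 674.61 + 1082.64 + 1056.72 = 11281.47
ΣP(Period 1)·Q(Period 0) = 5.89×96 + 803.46×9 + 2.37×282 + 5.97×143 + 41.64×33 + 2.38×366 = 565.44 + 7231.14 + 668.34 + 853.71 + 1374.12 + 871.08 = 11563.83
Index = 11281.47 / 11563.83 × 100 = 97.5582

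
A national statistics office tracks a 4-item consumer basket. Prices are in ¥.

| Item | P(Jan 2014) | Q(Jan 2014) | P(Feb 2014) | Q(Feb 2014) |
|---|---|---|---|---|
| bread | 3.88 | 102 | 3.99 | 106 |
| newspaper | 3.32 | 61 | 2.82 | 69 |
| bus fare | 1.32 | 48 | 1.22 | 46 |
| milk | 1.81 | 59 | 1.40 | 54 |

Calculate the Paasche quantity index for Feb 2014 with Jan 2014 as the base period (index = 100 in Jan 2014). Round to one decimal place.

104.0

Paasche quantity index uses current-period prices as weights.
ΣP(Feb 2014)·Q(Feb 2014) = 3.99×106 + 2.82×69 + 1.22×46 + 1.40×54 = 422.94 + 194.58 + 56.12 + 75.6 = 749.24
ΣP(Feb 2014)·Q(Jan 2014) = 3.99×102 + 2.82×61 + 1.22×48 + 1.40×59 = 406.98 + 172.02 + 58.56 + 82.6 = 720.16
Index = 749.24 / 720.16 × 100 = 104.0380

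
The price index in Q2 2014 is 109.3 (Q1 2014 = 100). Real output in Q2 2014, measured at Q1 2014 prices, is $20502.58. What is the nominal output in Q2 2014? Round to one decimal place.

22409.3

Nominal = Real × (Index/100) = 20502.58 × (109.3/100)
        = 20502.58 × 1.093 = 22409.3199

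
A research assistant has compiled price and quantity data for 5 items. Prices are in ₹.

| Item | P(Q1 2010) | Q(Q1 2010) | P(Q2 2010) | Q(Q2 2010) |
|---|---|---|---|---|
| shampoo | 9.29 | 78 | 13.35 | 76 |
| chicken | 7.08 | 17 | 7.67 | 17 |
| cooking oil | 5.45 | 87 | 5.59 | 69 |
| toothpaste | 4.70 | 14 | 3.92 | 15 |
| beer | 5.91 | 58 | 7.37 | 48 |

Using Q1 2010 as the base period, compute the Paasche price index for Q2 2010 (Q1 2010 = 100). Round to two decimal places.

124.84

Paasche price index uses current-period quantities as weights.
ΣP(Q2 2010)·Q(Q2 2010) = 13.35×76 + 7.67×17 + 5.59×69 + 3.92×15 + 7.37×48 = 1014.6 + 130.39 + 385.71 + 58.8 + 353.76 = 1943.26
ΣP(Q1 2010)·Q(Q2 2010) = 9.29×76 + 7.08×17 + 5.45×69 + 4.70×15 + 5.91×48 = 706.04 + 120.36 + 376.05 + 70.5 + 283.68 = 1556.63
Index = 1943.26 / 1556.63 × 100 = 124.8376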